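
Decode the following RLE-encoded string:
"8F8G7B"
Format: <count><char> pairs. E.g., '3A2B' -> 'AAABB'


Expanding each <count><char> pair:
  8F -> 'FFFFFFFF'
  8G -> 'GGGGGGGG'
  7B -> 'BBBBBBB'

Decoded = FFFFFFFFGGGGGGGGBBBBBBB


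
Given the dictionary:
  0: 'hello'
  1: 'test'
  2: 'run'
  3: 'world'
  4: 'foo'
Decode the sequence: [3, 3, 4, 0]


Look up each index in the dictionary:
  3 -> 'world'
  3 -> 'world'
  4 -> 'foo'
  0 -> 'hello'

Decoded: "world world foo hello"


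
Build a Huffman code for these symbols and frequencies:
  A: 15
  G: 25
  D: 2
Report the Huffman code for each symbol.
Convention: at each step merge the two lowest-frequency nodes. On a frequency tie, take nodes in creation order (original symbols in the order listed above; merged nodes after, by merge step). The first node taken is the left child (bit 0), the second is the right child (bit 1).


Huffman tree construction:
Step 1: Merge D(2) + A(15) = 17
Step 2: Merge (D+A)(17) + G(25) = 42
Read each symbol's code off the tree from the root (left child = 0, right child = 1).

Codes:
  A: 01 (length 2)
  G: 1 (length 1)
  D: 00 (length 2)
Average code length: 59/42 = 1.4048 bits/symbol


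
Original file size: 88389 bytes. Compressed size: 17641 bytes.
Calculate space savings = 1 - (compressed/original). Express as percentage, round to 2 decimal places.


ratio = compressed/original = 17641/88389 = 0.199584
savings = 1 - ratio = 1 - 0.199584 = 0.800416
as a percentage: 0.800416 * 100 = 80.04%

Space savings = 1 - 17641/88389 = 80.04%


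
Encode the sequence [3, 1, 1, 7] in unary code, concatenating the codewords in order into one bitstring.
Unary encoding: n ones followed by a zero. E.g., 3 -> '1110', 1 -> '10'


Encode each number as n ones followed by a terminating 0:
  3 -> 1110 (4 bits)
  1 -> 10 (2 bits)
  1 -> 10 (2 bits)
  7 -> 11111110 (8 bits)
Total length = 4 + 2 + 2 + 8 = 16 bits.

Unary([3, 1, 1, 7]) = 1110101011111110 (16 bits)


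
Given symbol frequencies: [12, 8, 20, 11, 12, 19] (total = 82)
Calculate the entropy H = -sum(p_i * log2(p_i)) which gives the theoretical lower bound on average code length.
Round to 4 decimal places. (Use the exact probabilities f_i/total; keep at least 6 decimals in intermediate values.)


Per-symbol terms -p_i * log2(p_i) with p_i = f_i/82:
  p = 12/82 = 0.146341: log2(p) = -2.772590, -p*log2(p) = 0.405745
  p = 8/82 = 0.097561: log2(p) = -3.357552, -p*log2(p) = 0.327566
  p = 20/82 = 0.243902: log2(p) = -2.035624, -p*log2(p) = 0.496494
  p = 11/82 = 0.134146: log2(p) = -2.898120, -p*log2(p) = 0.388772
  p = 12/82 = 0.146341: log2(p) = -2.772590, -p*log2(p) = 0.405745
  p = 19/82 = 0.231707: log2(p) = -2.109624, -p*log2(p) = 0.488815
H = 0.405745 + 0.327566 + 0.496494 + 0.388772 + 0.405745 + 0.488815 = 2.513137

H = 2.5131 bits/symbol


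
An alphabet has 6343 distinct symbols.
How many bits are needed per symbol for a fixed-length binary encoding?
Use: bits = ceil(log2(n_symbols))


log2(6343) = 12.6309
Bracket: 2^12 = 4096 < 6343 <= 2^13 = 8192
So ceil(log2(6343)) = 13

bits = ceil(log2(6343)) = ceil(12.6309) = 13 bits


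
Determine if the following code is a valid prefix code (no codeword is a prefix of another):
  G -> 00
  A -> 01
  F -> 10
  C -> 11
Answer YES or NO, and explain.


Checking each pair (does one codeword prefix another?):
  G='00' vs A='01': no prefix
  G='00' vs F='10': no prefix
  G='00' vs C='11': no prefix
  A='01' vs G='00': no prefix
  A='01' vs F='10': no prefix
  A='01' vs C='11': no prefix
  F='10' vs G='00': no prefix
  F='10' vs A='01': no prefix
  F='10' vs C='11': no prefix
  C='11' vs G='00': no prefix
  C='11' vs A='01': no prefix
  C='11' vs F='10': no prefix
No violation found over all pairs.

YES -- this is a valid prefix code. No codeword is a prefix of any other codeword.


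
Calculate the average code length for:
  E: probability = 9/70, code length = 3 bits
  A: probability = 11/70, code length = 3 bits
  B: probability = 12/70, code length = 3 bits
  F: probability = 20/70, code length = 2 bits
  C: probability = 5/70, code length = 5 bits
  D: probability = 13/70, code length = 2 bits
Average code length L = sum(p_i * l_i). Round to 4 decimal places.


Weighted contributions p_i * l_i:
  E: (9/70) * 3 = 27/70
  A: (11/70) * 3 = 33/70
  B: (12/70) * 3 = 36/70
  F: (20/70) * 2 = 40/70
  C: (5/70) * 5 = 25/70
  D: (13/70) * 2 = 26/70
Sum = (27 + 33 + 36 + 40 + 25 + 26)/70 = 187/70

L = 187/70 = 2.6714 bits/symbol


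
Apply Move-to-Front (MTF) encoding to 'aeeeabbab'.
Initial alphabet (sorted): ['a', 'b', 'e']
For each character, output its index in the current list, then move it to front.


MTF encoding:
'a': index 0 in ['a', 'b', 'e'] -> ['a', 'b', 'e']
'e': index 2 in ['a', 'b', 'e'] -> ['e', 'a', 'b']
'e': index 0 in ['e', 'a', 'b'] -> ['e', 'a', 'b']
'e': index 0 in ['e', 'a', 'b'] -> ['e', 'a', 'b']
'a': index 1 in ['e', 'a', 'b'] -> ['a', 'e', 'b']
'b': index 2 in ['a', 'e', 'b'] -> ['b', 'a', 'e']
'b': index 0 in ['b', 'a', 'e'] -> ['b', 'a', 'e']
'a': index 1 in ['b', 'a', 'e'] -> ['a', 'b', 'e']
'b': index 1 in ['a', 'b', 'e'] -> ['b', 'a', 'e']


Output: [0, 2, 0, 0, 1, 2, 0, 1, 1]


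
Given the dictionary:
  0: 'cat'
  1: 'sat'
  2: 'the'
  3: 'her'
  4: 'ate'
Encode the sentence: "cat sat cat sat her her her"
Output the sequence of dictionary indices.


Look up each word in the dictionary:
  'cat' -> 0
  'sat' -> 1
  'cat' -> 0
  'sat' -> 1
  'her' -> 3
  'her' -> 3
  'her' -> 3

Encoded: [0, 1, 0, 1, 3, 3, 3]


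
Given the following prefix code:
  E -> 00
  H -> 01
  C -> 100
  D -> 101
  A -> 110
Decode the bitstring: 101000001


Decoding step by step:
Bits 101 -> D
Bits 00 -> E
Bits 00 -> E
Bits 01 -> H


Decoded message: DEEH


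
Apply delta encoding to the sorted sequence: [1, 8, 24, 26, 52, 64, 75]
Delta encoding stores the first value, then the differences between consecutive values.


First value: 1
Deltas:
  8 - 1 = 7
  24 - 8 = 16
  26 - 24 = 2
  52 - 26 = 26
  64 - 52 = 12
  75 - 64 = 11


Delta encoded: [1, 7, 16, 2, 26, 12, 11]


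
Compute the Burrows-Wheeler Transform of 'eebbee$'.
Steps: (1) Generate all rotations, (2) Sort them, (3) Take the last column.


Rotations (sorted):
  0: $eebbee -> last char: e
  1: bbee$ee -> last char: e
  2: bee$eeb -> last char: b
  3: e$eebbe -> last char: e
  4: ebbee$e -> last char: e
  5: ee$eebb -> last char: b
  6: eebbee$ -> last char: $


BWT = eebeeb$


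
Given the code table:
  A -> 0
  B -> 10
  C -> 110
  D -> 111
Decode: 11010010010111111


Decoding:
110 -> C
10 -> B
0 -> A
10 -> B
0 -> A
10 -> B
111 -> D
111 -> D


Result: CBABABDD


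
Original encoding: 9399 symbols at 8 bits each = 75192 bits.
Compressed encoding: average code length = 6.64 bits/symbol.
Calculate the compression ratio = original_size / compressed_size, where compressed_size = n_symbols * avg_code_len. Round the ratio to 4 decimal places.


original_size = n_symbols * orig_bits = 9399 * 8 = 75192 bits
compressed_size = n_symbols * avg_code_len = 9399 * 6.64 = 62409.36 bits
ratio = original_size / compressed_size = 75192 / 62409.36 = 1.2048

Compression ratio = 1.2048


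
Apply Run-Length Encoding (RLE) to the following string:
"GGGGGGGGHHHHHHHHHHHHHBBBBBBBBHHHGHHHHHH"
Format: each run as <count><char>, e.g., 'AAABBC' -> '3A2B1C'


Scanning runs left to right:
  i=0: run of 'G' x 8 -> '8G'
  i=8: run of 'H' x 13 -> '13H'
  i=21: run of 'B' x 8 -> '8B'
  i=29: run of 'H' x 3 -> '3H'
  i=32: run of 'G' x 1 -> '1G'
  i=33: run of 'H' x 6 -> '6H'

RLE = 8G13H8B3H1G6H


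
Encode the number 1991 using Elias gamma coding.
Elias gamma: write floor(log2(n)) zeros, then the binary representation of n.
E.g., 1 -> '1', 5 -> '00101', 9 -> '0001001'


num_bits = floor(log2(1991)) + 1 = 11
leading_zeros = num_bits - 1 = 10
binary(1991) = 11111000111

Elias gamma(1991) = '0000000000' + '11111000111' = 000000000011111000111 (21 bits)


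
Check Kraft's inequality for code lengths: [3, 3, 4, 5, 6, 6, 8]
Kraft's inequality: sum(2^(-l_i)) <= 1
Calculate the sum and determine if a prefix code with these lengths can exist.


Sum = 2^(-3) + 2^(-3) + 2^(-4) + 2^(-5) + 2^(-6) + 2^(-6) + 2^(-8)
    = 0.125 + 0.125 + 0.0625 + 0.03125 + 0.015625 + 0.015625 + 0.00390625
    = 97/256 = 0.37890625
Since 0.37890625 <= 1, Kraft's inequality IS satisfied.
A prefix code with these lengths CAN exist.

Kraft sum = 0.37890625. Satisfied.


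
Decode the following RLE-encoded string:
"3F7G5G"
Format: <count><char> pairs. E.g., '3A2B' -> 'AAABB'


Expanding each <count><char> pair:
  3F -> 'FFF'
  7G -> 'GGGGGGG'
  5G -> 'GGGGG'

Decoded = FFFGGGGGGGGGGGG


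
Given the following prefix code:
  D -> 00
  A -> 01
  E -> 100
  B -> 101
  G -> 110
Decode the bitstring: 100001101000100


Decoding step by step:
Bits 100 -> E
Bits 00 -> D
Bits 110 -> G
Bits 100 -> E
Bits 01 -> A
Bits 00 -> D


Decoded message: EDGEAD


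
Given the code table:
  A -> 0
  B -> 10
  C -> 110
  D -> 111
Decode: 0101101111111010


Decoding:
0 -> A
10 -> B
110 -> C
111 -> D
111 -> D
10 -> B
10 -> B


Result: ABCDDBB


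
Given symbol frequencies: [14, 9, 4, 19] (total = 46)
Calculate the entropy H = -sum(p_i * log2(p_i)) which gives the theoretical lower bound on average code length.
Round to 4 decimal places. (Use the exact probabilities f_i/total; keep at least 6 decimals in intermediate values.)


Per-symbol terms -p_i * log2(p_i) with p_i = f_i/46:
  p = 14/46 = 0.304348: log2(p) = -1.716207, -p*log2(p) = 0.522324
  p = 9/46 = 0.195652: log2(p) = -2.353637, -p*log2(p) = 0.460494
  p = 4/46 = 0.086957: log2(p) = -3.523562, -p*log2(p) = 0.306397
  p = 19/46 = 0.413043: log2(p) = -1.275634, -p*log2(p) = 0.526892
H = 0.522324 + 0.460494 + 0.306397 + 0.526892 = 1.816107

H = 1.8161 bits/symbol


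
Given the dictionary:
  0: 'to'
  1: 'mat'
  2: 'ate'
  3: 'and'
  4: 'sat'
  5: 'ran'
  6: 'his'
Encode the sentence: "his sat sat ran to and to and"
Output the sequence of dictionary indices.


Look up each word in the dictionary:
  'his' -> 6
  'sat' -> 4
  'sat' -> 4
  'ran' -> 5
  'to' -> 0
  'and' -> 3
  'to' -> 0
  'and' -> 3

Encoded: [6, 4, 4, 5, 0, 3, 0, 3]


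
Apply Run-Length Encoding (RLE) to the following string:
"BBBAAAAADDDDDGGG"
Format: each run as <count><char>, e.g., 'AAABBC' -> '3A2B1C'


Scanning runs left to right:
  i=0: run of 'B' x 3 -> '3B'
  i=3: run of 'A' x 5 -> '5A'
  i=8: run of 'D' x 5 -> '5D'
  i=13: run of 'G' x 3 -> '3G'

RLE = 3B5A5D3G


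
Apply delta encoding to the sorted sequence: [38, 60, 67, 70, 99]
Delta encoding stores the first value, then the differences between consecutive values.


First value: 38
Deltas:
  60 - 38 = 22
  67 - 60 = 7
  70 - 67 = 3
  99 - 70 = 29


Delta encoded: [38, 22, 7, 3, 29]


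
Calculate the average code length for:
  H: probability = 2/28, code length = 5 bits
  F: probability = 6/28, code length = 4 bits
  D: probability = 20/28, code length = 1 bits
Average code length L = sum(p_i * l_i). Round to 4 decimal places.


Weighted contributions p_i * l_i:
  H: (2/28) * 5 = 10/28
  F: (6/28) * 4 = 24/28
  D: (20/28) * 1 = 20/28
Sum = (10 + 24 + 20)/28 = 54/28

L = 54/28 = 1.9286 bits/symbol


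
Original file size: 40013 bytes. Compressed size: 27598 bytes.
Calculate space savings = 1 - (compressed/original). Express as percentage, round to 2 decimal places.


ratio = compressed/original = 27598/40013 = 0.689726
savings = 1 - ratio = 1 - 0.689726 = 0.310274
as a percentage: 0.310274 * 100 = 31.03%

Space savings = 1 - 27598/40013 = 31.03%


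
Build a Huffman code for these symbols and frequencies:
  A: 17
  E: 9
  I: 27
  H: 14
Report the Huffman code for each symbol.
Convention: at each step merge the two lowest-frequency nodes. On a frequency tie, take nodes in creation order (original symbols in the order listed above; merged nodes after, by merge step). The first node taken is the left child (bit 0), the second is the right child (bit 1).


Huffman tree construction:
Step 1: Merge E(9) + H(14) = 23
Step 2: Merge A(17) + (E+H)(23) = 40
Step 3: Merge I(27) + (A+(E+H))(40) = 67
Read each symbol's code off the tree from the root (left child = 0, right child = 1).

Codes:
  A: 10 (length 2)
  E: 110 (length 3)
  I: 0 (length 1)
  H: 111 (length 3)
Average code length: 130/67 = 1.9403 bits/symbol


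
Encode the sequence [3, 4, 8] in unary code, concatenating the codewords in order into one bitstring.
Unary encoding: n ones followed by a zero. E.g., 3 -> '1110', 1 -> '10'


Encode each number as n ones followed by a terminating 0:
  3 -> 1110 (4 bits)
  4 -> 11110 (5 bits)
  8 -> 111111110 (9 bits)
Total length = 4 + 5 + 9 = 18 bits.

Unary([3, 4, 8]) = 111011110111111110 (18 bits)


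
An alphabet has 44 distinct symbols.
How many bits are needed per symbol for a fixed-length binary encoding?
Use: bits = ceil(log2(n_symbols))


log2(44) = 5.4594
Bracket: 2^5 = 32 < 44 <= 2^6 = 64
So ceil(log2(44)) = 6

bits = ceil(log2(44)) = ceil(5.4594) = 6 bits


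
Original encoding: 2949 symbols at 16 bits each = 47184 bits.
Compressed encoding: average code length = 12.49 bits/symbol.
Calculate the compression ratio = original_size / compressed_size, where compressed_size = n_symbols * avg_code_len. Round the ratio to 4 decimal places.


original_size = n_symbols * orig_bits = 2949 * 16 = 47184 bits
compressed_size = n_symbols * avg_code_len = 2949 * 12.49 = 36833.01 bits
ratio = original_size / compressed_size = 47184 / 36833.01 = 1.281

Compression ratio = 1.281


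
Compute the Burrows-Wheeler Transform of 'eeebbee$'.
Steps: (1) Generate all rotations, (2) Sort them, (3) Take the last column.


Rotations (sorted):
  0: $eeebbee -> last char: e
  1: bbee$eee -> last char: e
  2: bee$eeeb -> last char: b
  3: e$eeebbe -> last char: e
  4: ebbee$ee -> last char: e
  5: ee$eeebb -> last char: b
  6: eebbee$e -> last char: e
  7: eeebbee$ -> last char: $


BWT = eebeebe$


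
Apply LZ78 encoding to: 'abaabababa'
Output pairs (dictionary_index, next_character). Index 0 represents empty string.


LZ78 encoding steps:
Dictionary: {0: ''}
Step 1: w='' (idx 0), next='a' -> output (0, 'a'), add 'a' as idx 1
Step 2: w='' (idx 0), next='b' -> output (0, 'b'), add 'b' as idx 2
Step 3: w='a' (idx 1), next='a' -> output (1, 'a'), add 'aa' as idx 3
Step 4: w='b' (idx 2), next='a' -> output (2, 'a'), add 'ba' as idx 4
Step 5: w='ba' (idx 4), next='b' -> output (4, 'b'), add 'bab' as idx 5
Step 6: w='a' (idx 1), end of input -> output (1, '')


Encoded: [(0, 'a'), (0, 'b'), (1, 'a'), (2, 'a'), (4, 'b'), (1, '')]


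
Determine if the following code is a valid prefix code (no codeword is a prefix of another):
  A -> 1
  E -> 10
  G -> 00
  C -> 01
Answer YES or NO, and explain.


Checking each pair (does one codeword prefix another?):
  A='1' vs E='10': prefix -- VIOLATION

NO -- this is NOT a valid prefix code. A (1) is a prefix of E (10).


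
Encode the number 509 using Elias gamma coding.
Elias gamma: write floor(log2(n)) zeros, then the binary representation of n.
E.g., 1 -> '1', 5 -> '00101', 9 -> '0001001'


num_bits = floor(log2(509)) + 1 = 9
leading_zeros = num_bits - 1 = 8
binary(509) = 111111101

Elias gamma(509) = '00000000' + '111111101' = 00000000111111101 (17 bits)


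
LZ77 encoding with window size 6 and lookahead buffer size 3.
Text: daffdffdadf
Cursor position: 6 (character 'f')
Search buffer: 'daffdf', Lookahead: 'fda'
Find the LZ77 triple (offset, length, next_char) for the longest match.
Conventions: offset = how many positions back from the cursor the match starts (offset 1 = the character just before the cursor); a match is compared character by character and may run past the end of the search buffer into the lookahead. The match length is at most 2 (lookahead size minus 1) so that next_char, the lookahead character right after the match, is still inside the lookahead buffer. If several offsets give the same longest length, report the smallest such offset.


Try each offset into the search buffer:
  offset=1 (pos 5, char 'f'): match length 1
  offset=2 (pos 4, char 'd'): match length 0
  offset=3 (pos 3, char 'f'): match length 2
  offset=4 (pos 2, char 'f'): match length 1
  offset=5 (pos 1, char 'a'): match length 0
  offset=6 (pos 0, char 'd'): match length 0
Longest match has length 2 at offset 3.
next_char = character at position 6 + 2 = 8 -> 'a'

Best match: offset=3, length=2 (matching 'fd' starting at position 3)
LZ77 triple: (3, 2, 'a')


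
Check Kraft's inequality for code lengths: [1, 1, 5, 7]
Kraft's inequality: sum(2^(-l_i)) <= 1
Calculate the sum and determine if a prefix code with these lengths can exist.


Sum = 2^(-1) + 2^(-1) + 2^(-5) + 2^(-7)
    = 0.5 + 0.5 + 0.03125 + 0.0078125
    = 133/128 = 1.0390625
Since 1.0390625 > 1, Kraft's inequality is NOT satisfied.
A prefix code with these lengths CANNOT exist.

Kraft sum = 1.0390625. Not satisfied.


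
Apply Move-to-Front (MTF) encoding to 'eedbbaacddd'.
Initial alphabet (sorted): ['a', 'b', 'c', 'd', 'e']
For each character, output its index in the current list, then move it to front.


MTF encoding:
'e': index 4 in ['a', 'b', 'c', 'd', 'e'] -> ['e', 'a', 'b', 'c', 'd']
'e': index 0 in ['e', 'a', 'b', 'c', 'd'] -> ['e', 'a', 'b', 'c', 'd']
'd': index 4 in ['e', 'a', 'b', 'c', 'd'] -> ['d', 'e', 'a', 'b', 'c']
'b': index 3 in ['d', 'e', 'a', 'b', 'c'] -> ['b', 'd', 'e', 'a', 'c']
'b': index 0 in ['b', 'd', 'e', 'a', 'c'] -> ['b', 'd', 'e', 'a', 'c']
'a': index 3 in ['b', 'd', 'e', 'a', 'c'] -> ['a', 'b', 'd', 'e', 'c']
'a': index 0 in ['a', 'b', 'd', 'e', 'c'] -> ['a', 'b', 'd', 'e', 'c']
'c': index 4 in ['a', 'b', 'd', 'e', 'c'] -> ['c', 'a', 'b', 'd', 'e']
'd': index 3 in ['c', 'a', 'b', 'd', 'e'] -> ['d', 'c', 'a', 'b', 'e']
'd': index 0 in ['d', 'c', 'a', 'b', 'e'] -> ['d', 'c', 'a', 'b', 'e']
'd': index 0 in ['d', 'c', 'a', 'b', 'e'] -> ['d', 'c', 'a', 'b', 'e']


Output: [4, 0, 4, 3, 0, 3, 0, 4, 3, 0, 0]


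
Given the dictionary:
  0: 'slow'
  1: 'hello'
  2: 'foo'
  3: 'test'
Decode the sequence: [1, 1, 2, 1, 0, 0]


Look up each index in the dictionary:
  1 -> 'hello'
  1 -> 'hello'
  2 -> 'foo'
  1 -> 'hello'
  0 -> 'slow'
  0 -> 'slow'

Decoded: "hello hello foo hello slow slow"


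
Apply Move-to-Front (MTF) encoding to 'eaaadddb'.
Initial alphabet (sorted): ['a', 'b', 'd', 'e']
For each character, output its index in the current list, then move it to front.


MTF encoding:
'e': index 3 in ['a', 'b', 'd', 'e'] -> ['e', 'a', 'b', 'd']
'a': index 1 in ['e', 'a', 'b', 'd'] -> ['a', 'e', 'b', 'd']
'a': index 0 in ['a', 'e', 'b', 'd'] -> ['a', 'e', 'b', 'd']
'a': index 0 in ['a', 'e', 'b', 'd'] -> ['a', 'e', 'b', 'd']
'd': index 3 in ['a', 'e', 'b', 'd'] -> ['d', 'a', 'e', 'b']
'd': index 0 in ['d', 'a', 'e', 'b'] -> ['d', 'a', 'e', 'b']
'd': index 0 in ['d', 'a', 'e', 'b'] -> ['d', 'a', 'e', 'b']
'b': index 3 in ['d', 'a', 'e', 'b'] -> ['b', 'd', 'a', 'e']


Output: [3, 1, 0, 0, 3, 0, 0, 3]


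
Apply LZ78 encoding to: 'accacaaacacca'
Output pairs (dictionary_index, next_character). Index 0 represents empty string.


LZ78 encoding steps:
Dictionary: {0: ''}
Step 1: w='' (idx 0), next='a' -> output (0, 'a'), add 'a' as idx 1
Step 2: w='' (idx 0), next='c' -> output (0, 'c'), add 'c' as idx 2
Step 3: w='c' (idx 2), next='a' -> output (2, 'a'), add 'ca' as idx 3
Step 4: w='ca' (idx 3), next='a' -> output (3, 'a'), add 'caa' as idx 4
Step 5: w='a' (idx 1), next='c' -> output (1, 'c'), add 'ac' as idx 5
Step 6: w='ac' (idx 5), next='c' -> output (5, 'c'), add 'acc' as idx 6
Step 7: w='a' (idx 1), end of input -> output (1, '')


Encoded: [(0, 'a'), (0, 'c'), (2, 'a'), (3, 'a'), (1, 'c'), (5, 'c'), (1, '')]


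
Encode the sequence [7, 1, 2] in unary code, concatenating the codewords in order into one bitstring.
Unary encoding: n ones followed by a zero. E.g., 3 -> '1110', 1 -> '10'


Encode each number as n ones followed by a terminating 0:
  7 -> 11111110 (8 bits)
  1 -> 10 (2 bits)
  2 -> 110 (3 bits)
Total length = 8 + 2 + 3 = 13 bits.

Unary([7, 1, 2]) = 1111111010110 (13 bits)


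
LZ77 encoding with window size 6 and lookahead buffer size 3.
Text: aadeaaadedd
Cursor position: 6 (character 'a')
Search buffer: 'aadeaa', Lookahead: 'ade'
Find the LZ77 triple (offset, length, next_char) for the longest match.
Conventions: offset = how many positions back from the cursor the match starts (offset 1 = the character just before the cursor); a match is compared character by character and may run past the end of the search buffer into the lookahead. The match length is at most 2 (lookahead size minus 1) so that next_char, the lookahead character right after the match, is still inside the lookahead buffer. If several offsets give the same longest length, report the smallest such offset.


Try each offset into the search buffer:
  offset=1 (pos 5, char 'a'): match length 1
  offset=2 (pos 4, char 'a'): match length 1
  offset=3 (pos 3, char 'e'): match length 0
  offset=4 (pos 2, char 'd'): match length 0
  offset=5 (pos 1, char 'a'): match length 2
  offset=6 (pos 0, char 'a'): match length 1
Longest match has length 2 at offset 5.
next_char = character at position 6 + 2 = 8 -> 'e'

Best match: offset=5, length=2 (matching 'ad' starting at position 1)
LZ77 triple: (5, 2, 'e')


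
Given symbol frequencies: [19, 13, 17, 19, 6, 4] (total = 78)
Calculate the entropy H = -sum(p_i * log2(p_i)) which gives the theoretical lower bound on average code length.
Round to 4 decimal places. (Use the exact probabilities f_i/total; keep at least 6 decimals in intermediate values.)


Per-symbol terms -p_i * log2(p_i) with p_i = f_i/78:
  p = 19/78 = 0.243590: log2(p) = -2.037475, -p*log2(p) = 0.496308
  p = 13/78 = 0.166667: log2(p) = -2.584963, -p*log2(p) = 0.430827
  p = 17/78 = 0.217949: log2(p) = -2.197939, -p*log2(p) = 0.479038
  p = 19/78 = 0.243590: log2(p) = -2.037475, -p*log2(p) = 0.496308
  p = 6/78 = 0.076923: log2(p) = -3.700440, -p*log2(p) = 0.284649
  p = 4/78 = 0.051282: log2(p) = -4.285402, -p*log2(p) = 0.219764
H = 0.496308 + 0.430827 + 0.479038 + 0.496308 + 0.284649 + 0.219764 = 2.406894

H = 2.4069 bits/symbol


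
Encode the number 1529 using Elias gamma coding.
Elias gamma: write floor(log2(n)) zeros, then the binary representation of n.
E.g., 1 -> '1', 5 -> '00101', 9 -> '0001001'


num_bits = floor(log2(1529)) + 1 = 11
leading_zeros = num_bits - 1 = 10
binary(1529) = 10111111001

Elias gamma(1529) = '0000000000' + '10111111001' = 000000000010111111001 (21 bits)


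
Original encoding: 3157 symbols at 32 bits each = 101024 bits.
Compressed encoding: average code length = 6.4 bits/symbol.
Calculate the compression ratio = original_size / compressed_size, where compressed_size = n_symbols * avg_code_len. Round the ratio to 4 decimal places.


original_size = n_symbols * orig_bits = 3157 * 32 = 101024 bits
compressed_size = n_symbols * avg_code_len = 3157 * 6.4 = 20204.8 bits
ratio = original_size / compressed_size = 101024 / 20204.8 = 5.0

Compression ratio = 5.0


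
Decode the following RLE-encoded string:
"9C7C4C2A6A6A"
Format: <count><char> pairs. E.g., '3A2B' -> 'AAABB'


Expanding each <count><char> pair:
  9C -> 'CCCCCCCCC'
  7C -> 'CCCCCCC'
  4C -> 'CCCC'
  2A -> 'AA'
  6A -> 'AAAAAA'
  6A -> 'AAAAAA'

Decoded = CCCCCCCCCCCCCCCCCCCCAAAAAAAAAAAAAA


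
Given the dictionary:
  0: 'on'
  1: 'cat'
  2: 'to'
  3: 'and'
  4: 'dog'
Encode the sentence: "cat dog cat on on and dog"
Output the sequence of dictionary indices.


Look up each word in the dictionary:
  'cat' -> 1
  'dog' -> 4
  'cat' -> 1
  'on' -> 0
  'on' -> 0
  'and' -> 3
  'dog' -> 4

Encoded: [1, 4, 1, 0, 0, 3, 4]


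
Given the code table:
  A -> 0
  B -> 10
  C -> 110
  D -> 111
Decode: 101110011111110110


Decoding:
10 -> B
111 -> D
0 -> A
0 -> A
111 -> D
111 -> D
10 -> B
110 -> C


Result: BDAADDBC


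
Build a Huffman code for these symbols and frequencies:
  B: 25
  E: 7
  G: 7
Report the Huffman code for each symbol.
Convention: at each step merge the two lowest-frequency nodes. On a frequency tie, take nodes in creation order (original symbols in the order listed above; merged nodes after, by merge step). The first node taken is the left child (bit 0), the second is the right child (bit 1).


Huffman tree construction:
Step 1: Merge E(7) + G(7) = 14
Step 2: Merge (E+G)(14) + B(25) = 39
Read each symbol's code off the tree from the root (left child = 0, right child = 1).

Codes:
  B: 1 (length 1)
  E: 00 (length 2)
  G: 01 (length 2)
Average code length: 53/39 = 1.3590 bits/symbol


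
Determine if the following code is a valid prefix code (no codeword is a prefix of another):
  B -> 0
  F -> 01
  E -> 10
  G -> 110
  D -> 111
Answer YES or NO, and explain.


Checking each pair (does one codeword prefix another?):
  B='0' vs F='01': prefix -- VIOLATION

NO -- this is NOT a valid prefix code. B (0) is a prefix of F (01).


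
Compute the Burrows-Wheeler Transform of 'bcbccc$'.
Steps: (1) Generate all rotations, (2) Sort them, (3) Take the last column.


Rotations (sorted):
  0: $bcbccc -> last char: c
  1: bcbccc$ -> last char: $
  2: bccc$bc -> last char: c
  3: c$bcbcc -> last char: c
  4: cbccc$b -> last char: b
  5: cc$bcbc -> last char: c
  6: ccc$bcb -> last char: b


BWT = c$ccbcb


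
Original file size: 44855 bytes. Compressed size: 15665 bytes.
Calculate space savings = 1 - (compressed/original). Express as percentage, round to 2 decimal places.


ratio = compressed/original = 15665/44855 = 0.349236
savings = 1 - ratio = 1 - 0.349236 = 0.650764
as a percentage: 0.650764 * 100 = 65.08%

Space savings = 1 - 15665/44855 = 65.08%


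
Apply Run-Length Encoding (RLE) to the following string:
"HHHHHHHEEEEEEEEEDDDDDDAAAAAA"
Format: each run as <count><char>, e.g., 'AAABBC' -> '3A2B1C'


Scanning runs left to right:
  i=0: run of 'H' x 7 -> '7H'
  i=7: run of 'E' x 9 -> '9E'
  i=16: run of 'D' x 6 -> '6D'
  i=22: run of 'A' x 6 -> '6A'

RLE = 7H9E6D6A


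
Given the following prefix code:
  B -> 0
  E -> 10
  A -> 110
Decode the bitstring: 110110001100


Decoding step by step:
Bits 110 -> A
Bits 110 -> A
Bits 0 -> B
Bits 0 -> B
Bits 110 -> A
Bits 0 -> B


Decoded message: AABBAB


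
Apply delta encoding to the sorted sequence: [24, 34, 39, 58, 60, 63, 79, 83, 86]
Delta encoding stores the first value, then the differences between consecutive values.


First value: 24
Deltas:
  34 - 24 = 10
  39 - 34 = 5
  58 - 39 = 19
  60 - 58 = 2
  63 - 60 = 3
  79 - 63 = 16
  83 - 79 = 4
  86 - 83 = 3


Delta encoded: [24, 10, 5, 19, 2, 3, 16, 4, 3]


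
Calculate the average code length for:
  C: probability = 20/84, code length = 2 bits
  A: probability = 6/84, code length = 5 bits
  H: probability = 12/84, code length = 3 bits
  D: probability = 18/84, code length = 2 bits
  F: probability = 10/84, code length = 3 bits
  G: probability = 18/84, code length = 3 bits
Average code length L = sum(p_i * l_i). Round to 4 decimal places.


Weighted contributions p_i * l_i:
  C: (20/84) * 2 = 40/84
  A: (6/84) * 5 = 30/84
  H: (12/84) * 3 = 36/84
  D: (18/84) * 2 = 36/84
  F: (10/84) * 3 = 30/84
  G: (18/84) * 3 = 54/84
Sum = (40 + 30 + 36 + 36 + 30 + 54)/84 = 226/84

L = 226/84 = 2.6905 bits/symbol


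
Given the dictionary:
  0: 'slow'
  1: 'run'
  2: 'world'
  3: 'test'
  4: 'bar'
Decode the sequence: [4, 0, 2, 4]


Look up each index in the dictionary:
  4 -> 'bar'
  0 -> 'slow'
  2 -> 'world'
  4 -> 'bar'

Decoded: "bar slow world bar"


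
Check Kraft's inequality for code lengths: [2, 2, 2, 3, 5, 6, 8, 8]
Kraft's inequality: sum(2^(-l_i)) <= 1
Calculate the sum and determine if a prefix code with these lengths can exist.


Sum = 2^(-2) + 2^(-2) + 2^(-2) + 2^(-3) + 2^(-5) + 2^(-6) + 2^(-8) + 2^(-8)
    = 0.25 + 0.25 + 0.25 + 0.125 + 0.03125 + 0.015625 + 0.00390625 + 0.00390625
    = 238/256 = 0.9296875
Since 0.9296875 <= 1, Kraft's inequality IS satisfied.
A prefix code with these lengths CAN exist.

Kraft sum = 0.9296875. Satisfied.


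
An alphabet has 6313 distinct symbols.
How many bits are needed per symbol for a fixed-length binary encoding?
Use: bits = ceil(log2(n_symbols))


log2(6313) = 12.6241
Bracket: 2^12 = 4096 < 6313 <= 2^13 = 8192
So ceil(log2(6313)) = 13

bits = ceil(log2(6313)) = ceil(12.6241) = 13 bits


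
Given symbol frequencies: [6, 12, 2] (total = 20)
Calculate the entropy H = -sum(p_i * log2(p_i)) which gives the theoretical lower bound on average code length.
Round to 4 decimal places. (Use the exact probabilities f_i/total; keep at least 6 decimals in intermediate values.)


Per-symbol terms -p_i * log2(p_i) with p_i = f_i/20:
  p = 6/20 = 0.300000: log2(p) = -1.736966, -p*log2(p) = 0.521090
  p = 12/20 = 0.600000: log2(p) = -0.736966, -p*log2(p) = 0.442179
  p = 2/20 = 0.100000: log2(p) = -3.321928, -p*log2(p) = 0.332193
H = 0.521090 + 0.442179 + 0.332193 = 1.295462

H = 1.2955 bits/symbol


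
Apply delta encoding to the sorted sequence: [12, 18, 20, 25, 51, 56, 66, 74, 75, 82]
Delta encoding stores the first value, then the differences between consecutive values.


First value: 12
Deltas:
  18 - 12 = 6
  20 - 18 = 2
  25 - 20 = 5
  51 - 25 = 26
  56 - 51 = 5
  66 - 56 = 10
  74 - 66 = 8
  75 - 74 = 1
  82 - 75 = 7


Delta encoded: [12, 6, 2, 5, 26, 5, 10, 8, 1, 7]


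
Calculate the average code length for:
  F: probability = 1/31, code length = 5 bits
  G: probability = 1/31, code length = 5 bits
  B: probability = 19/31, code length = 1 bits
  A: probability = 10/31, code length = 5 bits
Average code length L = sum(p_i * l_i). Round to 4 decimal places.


Weighted contributions p_i * l_i:
  F: (1/31) * 5 = 5/31
  G: (1/31) * 5 = 5/31
  B: (19/31) * 1 = 19/31
  A: (10/31) * 5 = 50/31
Sum = (5 + 5 + 19 + 50)/31 = 79/31

L = 79/31 = 2.5484 bits/symbol


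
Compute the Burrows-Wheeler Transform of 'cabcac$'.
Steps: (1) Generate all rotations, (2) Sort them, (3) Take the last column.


Rotations (sorted):
  0: $cabcac -> last char: c
  1: abcac$c -> last char: c
  2: ac$cabc -> last char: c
  3: bcac$ca -> last char: a
  4: c$cabca -> last char: a
  5: cabcac$ -> last char: $
  6: cac$cab -> last char: b


BWT = cccaa$b


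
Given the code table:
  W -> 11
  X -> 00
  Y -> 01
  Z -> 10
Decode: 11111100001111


Decoding:
11 -> W
11 -> W
11 -> W
00 -> X
00 -> X
11 -> W
11 -> W


Result: WWWXXWW


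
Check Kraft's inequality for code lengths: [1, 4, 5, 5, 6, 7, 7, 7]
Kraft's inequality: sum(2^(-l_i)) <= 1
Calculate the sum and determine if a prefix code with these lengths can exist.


Sum = 2^(-1) + 2^(-4) + 2^(-5) + 2^(-5) + 2^(-6) + 2^(-7) + 2^(-7) + 2^(-7)
    = 0.5 + 0.0625 + 0.03125 + 0.03125 + 0.015625 + 0.0078125 + 0.0078125 + 0.0078125
    = 85/128 = 0.6640625
Since 0.6640625 <= 1, Kraft's inequality IS satisfied.
A prefix code with these lengths CAN exist.

Kraft sum = 0.6640625. Satisfied.


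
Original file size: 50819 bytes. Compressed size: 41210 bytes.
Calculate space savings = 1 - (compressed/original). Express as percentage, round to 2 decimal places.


ratio = compressed/original = 41210/50819 = 0.810917
savings = 1 - ratio = 1 - 0.810917 = 0.189083
as a percentage: 0.189083 * 100 = 18.91%

Space savings = 1 - 41210/50819 = 18.91%


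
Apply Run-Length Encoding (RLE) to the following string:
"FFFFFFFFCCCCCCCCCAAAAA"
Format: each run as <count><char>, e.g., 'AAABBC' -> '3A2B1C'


Scanning runs left to right:
  i=0: run of 'F' x 8 -> '8F'
  i=8: run of 'C' x 9 -> '9C'
  i=17: run of 'A' x 5 -> '5A'

RLE = 8F9C5A


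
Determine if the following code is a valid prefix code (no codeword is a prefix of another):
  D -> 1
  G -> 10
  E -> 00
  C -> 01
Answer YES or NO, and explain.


Checking each pair (does one codeword prefix another?):
  D='1' vs G='10': prefix -- VIOLATION

NO -- this is NOT a valid prefix code. D (1) is a prefix of G (10).


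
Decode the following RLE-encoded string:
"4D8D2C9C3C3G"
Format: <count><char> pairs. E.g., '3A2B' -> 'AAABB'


Expanding each <count><char> pair:
  4D -> 'DDDD'
  8D -> 'DDDDDDDD'
  2C -> 'CC'
  9C -> 'CCCCCCCCC'
  3C -> 'CCC'
  3G -> 'GGG'

Decoded = DDDDDDDDDDDDCCCCCCCCCCCCCCGGG


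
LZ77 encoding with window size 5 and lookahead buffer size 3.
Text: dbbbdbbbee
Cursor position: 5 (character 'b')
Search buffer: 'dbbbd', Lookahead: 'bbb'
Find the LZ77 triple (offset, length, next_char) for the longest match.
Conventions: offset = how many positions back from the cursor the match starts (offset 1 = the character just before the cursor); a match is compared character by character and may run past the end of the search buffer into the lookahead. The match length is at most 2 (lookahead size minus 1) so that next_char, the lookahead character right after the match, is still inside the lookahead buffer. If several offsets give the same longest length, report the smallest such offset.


Try each offset into the search buffer:
  offset=1 (pos 4, char 'd'): match length 0
  offset=2 (pos 3, char 'b'): match length 1
  offset=3 (pos 2, char 'b'): match length 2
  offset=4 (pos 1, char 'b'): match length 2
  offset=5 (pos 0, char 'd'): match length 0
Longest match has length 2, found at offsets 3, 4; take the smallest, offset 3.
next_char = character at position 5 + 2 = 7 -> 'b'

Best match: offset=3, length=2 (matching 'bb' starting at position 2)
LZ77 triple: (3, 2, 'b')


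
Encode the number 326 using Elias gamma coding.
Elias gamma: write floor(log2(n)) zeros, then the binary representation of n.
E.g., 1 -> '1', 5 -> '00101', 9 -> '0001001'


num_bits = floor(log2(326)) + 1 = 9
leading_zeros = num_bits - 1 = 8
binary(326) = 101000110

Elias gamma(326) = '00000000' + '101000110' = 00000000101000110 (17 bits)


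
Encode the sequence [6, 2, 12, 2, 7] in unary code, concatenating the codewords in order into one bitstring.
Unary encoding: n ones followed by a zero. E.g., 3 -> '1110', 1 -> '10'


Encode each number as n ones followed by a terminating 0:
  6 -> 1111110 (7 bits)
  2 -> 110 (3 bits)
  12 -> 1111111111110 (13 bits)
  2 -> 110 (3 bits)
  7 -> 11111110 (8 bits)
Total length = 7 + 3 + 13 + 3 + 8 = 34 bits.

Unary([6, 2, 12, 2, 7]) = 1111110110111111111111011011111110 (34 bits)


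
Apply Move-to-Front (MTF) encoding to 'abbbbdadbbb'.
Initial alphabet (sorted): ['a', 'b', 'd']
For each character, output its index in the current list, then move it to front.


MTF encoding:
'a': index 0 in ['a', 'b', 'd'] -> ['a', 'b', 'd']
'b': index 1 in ['a', 'b', 'd'] -> ['b', 'a', 'd']
'b': index 0 in ['b', 'a', 'd'] -> ['b', 'a', 'd']
'b': index 0 in ['b', 'a', 'd'] -> ['b', 'a', 'd']
'b': index 0 in ['b', 'a', 'd'] -> ['b', 'a', 'd']
'd': index 2 in ['b', 'a', 'd'] -> ['d', 'b', 'a']
'a': index 2 in ['d', 'b', 'a'] -> ['a', 'd', 'b']
'd': index 1 in ['a', 'd', 'b'] -> ['d', 'a', 'b']
'b': index 2 in ['d', 'a', 'b'] -> ['b', 'd', 'a']
'b': index 0 in ['b', 'd', 'a'] -> ['b', 'd', 'a']
'b': index 0 in ['b', 'd', 'a'] -> ['b', 'd', 'a']


Output: [0, 1, 0, 0, 0, 2, 2, 1, 2, 0, 0]


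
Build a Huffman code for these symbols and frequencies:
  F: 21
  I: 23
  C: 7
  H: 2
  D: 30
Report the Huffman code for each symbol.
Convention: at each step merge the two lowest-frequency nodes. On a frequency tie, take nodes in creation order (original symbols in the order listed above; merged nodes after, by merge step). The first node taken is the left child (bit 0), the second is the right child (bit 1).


Huffman tree construction:
Step 1: Merge H(2) + C(7) = 9
Step 2: Merge (H+C)(9) + F(21) = 30
Step 3: Merge I(23) + D(30) = 53
Step 4: Merge ((H+C)+F)(30) + (I+D)(53) = 83
Read each symbol's code off the tree from the root (left child = 0, right child = 1).

Codes:
  F: 01 (length 2)
  I: 10 (length 2)
  C: 001 (length 3)
  H: 000 (length 3)
  D: 11 (length 2)
Average code length: 175/83 = 2.1084 bits/symbol


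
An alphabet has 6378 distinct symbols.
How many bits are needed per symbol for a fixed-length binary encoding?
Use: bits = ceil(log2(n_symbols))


log2(6378) = 12.6389
Bracket: 2^12 = 4096 < 6378 <= 2^13 = 8192
So ceil(log2(6378)) = 13

bits = ceil(log2(6378)) = ceil(12.6389) = 13 bits


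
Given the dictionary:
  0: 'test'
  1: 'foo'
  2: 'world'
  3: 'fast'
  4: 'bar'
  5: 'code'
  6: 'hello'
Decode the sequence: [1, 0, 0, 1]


Look up each index in the dictionary:
  1 -> 'foo'
  0 -> 'test'
  0 -> 'test'
  1 -> 'foo'

Decoded: "foo test test foo"


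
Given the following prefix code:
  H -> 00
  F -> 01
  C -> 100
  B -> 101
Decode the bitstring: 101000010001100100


Decoding step by step:
Bits 101 -> B
Bits 00 -> H
Bits 00 -> H
Bits 100 -> C
Bits 01 -> F
Bits 100 -> C
Bits 100 -> C


Decoded message: BHHCFCC


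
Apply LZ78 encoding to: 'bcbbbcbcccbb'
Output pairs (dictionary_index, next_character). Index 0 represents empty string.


LZ78 encoding steps:
Dictionary: {0: ''}
Step 1: w='' (idx 0), next='b' -> output (0, 'b'), add 'b' as idx 1
Step 2: w='' (idx 0), next='c' -> output (0, 'c'), add 'c' as idx 2
Step 3: w='b' (idx 1), next='b' -> output (1, 'b'), add 'bb' as idx 3
Step 4: w='b' (idx 1), next='c' -> output (1, 'c'), add 'bc' as idx 4
Step 5: w='bc' (idx 4), next='c' -> output (4, 'c'), add 'bcc' as idx 5
Step 6: w='c' (idx 2), next='b' -> output (2, 'b'), add 'cb' as idx 6
Step 7: w='b' (idx 1), end of input -> output (1, '')


Encoded: [(0, 'b'), (0, 'c'), (1, 'b'), (1, 'c'), (4, 'c'), (2, 'b'), (1, '')]


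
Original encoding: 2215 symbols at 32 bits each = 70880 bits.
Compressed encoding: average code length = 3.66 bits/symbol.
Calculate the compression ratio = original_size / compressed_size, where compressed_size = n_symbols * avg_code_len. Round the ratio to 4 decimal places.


original_size = n_symbols * orig_bits = 2215 * 32 = 70880 bits
compressed_size = n_symbols * avg_code_len = 2215 * 3.66 = 8106.9 bits
ratio = original_size / compressed_size = 70880 / 8106.9 = 8.7432

Compression ratio = 8.7432


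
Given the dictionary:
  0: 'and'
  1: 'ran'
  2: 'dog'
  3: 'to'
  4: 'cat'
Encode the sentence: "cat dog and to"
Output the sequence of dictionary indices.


Look up each word in the dictionary:
  'cat' -> 4
  'dog' -> 2
  'and' -> 0
  'to' -> 3

Encoded: [4, 2, 0, 3]


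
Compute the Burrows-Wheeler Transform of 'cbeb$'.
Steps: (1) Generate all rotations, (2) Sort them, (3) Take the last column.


Rotations (sorted):
  0: $cbeb -> last char: b
  1: b$cbe -> last char: e
  2: beb$c -> last char: c
  3: cbeb$ -> last char: $
  4: eb$cb -> last char: b


BWT = bec$b


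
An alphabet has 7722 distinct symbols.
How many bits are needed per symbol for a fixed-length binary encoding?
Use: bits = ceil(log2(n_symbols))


log2(7722) = 12.9148
Bracket: 2^12 = 4096 < 7722 <= 2^13 = 8192
So ceil(log2(7722)) = 13

bits = ceil(log2(7722)) = ceil(12.9148) = 13 bits


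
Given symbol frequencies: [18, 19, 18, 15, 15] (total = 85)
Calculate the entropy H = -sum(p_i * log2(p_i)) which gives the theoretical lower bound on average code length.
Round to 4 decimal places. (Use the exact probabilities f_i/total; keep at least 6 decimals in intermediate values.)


Per-symbol terms -p_i * log2(p_i) with p_i = f_i/85:
  p = 18/85 = 0.211765: log2(p) = -2.239466, -p*log2(p) = 0.474240
  p = 19/85 = 0.223529: log2(p) = -2.161463, -p*log2(p) = 0.483151
  p = 18/85 = 0.211765: log2(p) = -2.239466, -p*log2(p) = 0.474240
  p = 15/85 = 0.176471: log2(p) = -2.502500, -p*log2(p) = 0.441618
  p = 15/85 = 0.176471: log2(p) = -2.502500, -p*log2(p) = 0.441618
H = 0.474240 + 0.483151 + 0.474240 + 0.441618 + 0.441618 = 2.314867

H = 2.3149 bits/symbol


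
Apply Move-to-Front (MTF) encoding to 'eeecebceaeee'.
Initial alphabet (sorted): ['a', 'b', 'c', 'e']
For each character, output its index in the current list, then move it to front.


MTF encoding:
'e': index 3 in ['a', 'b', 'c', 'e'] -> ['e', 'a', 'b', 'c']
'e': index 0 in ['e', 'a', 'b', 'c'] -> ['e', 'a', 'b', 'c']
'e': index 0 in ['e', 'a', 'b', 'c'] -> ['e', 'a', 'b', 'c']
'c': index 3 in ['e', 'a', 'b', 'c'] -> ['c', 'e', 'a', 'b']
'e': index 1 in ['c', 'e', 'a', 'b'] -> ['e', 'c', 'a', 'b']
'b': index 3 in ['e', 'c', 'a', 'b'] -> ['b', 'e', 'c', 'a']
'c': index 2 in ['b', 'e', 'c', 'a'] -> ['c', 'b', 'e', 'a']
'e': index 2 in ['c', 'b', 'e', 'a'] -> ['e', 'c', 'b', 'a']
'a': index 3 in ['e', 'c', 'b', 'a'] -> ['a', 'e', 'c', 'b']
'e': index 1 in ['a', 'e', 'c', 'b'] -> ['e', 'a', 'c', 'b']
'e': index 0 in ['e', 'a', 'c', 'b'] -> ['e', 'a', 'c', 'b']
'e': index 0 in ['e', 'a', 'c', 'b'] -> ['e', 'a', 'c', 'b']


Output: [3, 0, 0, 3, 1, 3, 2, 2, 3, 1, 0, 0]
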